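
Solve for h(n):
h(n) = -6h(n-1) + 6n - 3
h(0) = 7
First-order linear with linear forcing.
Homogeneous solution: h_h(n) = A·(-6)^n.
Try particular h_p(n) = pn + q. Substituting:
  pn + q = -6(p(n-1) + q) + 6n - 3.
Matching the n-coefficient: p = -6p + 6 ⇒ p = \frac{6}{7}.
Matching constants: q = 6p - 6q - 3 ⇒ q = \frac{15}{49}.
General: h(n) = A·(-6)^n + \frac{6 n}{7} + \frac{15}{49}.
Apply h(0) = 7: A + \frac{15}{49} = 7 ⇒ A = \frac{328}{49}.
So h(n) = \frac{328 \left(-6\right)^{n}}{49} + \frac{6 n}{7} + \frac{15}{49}.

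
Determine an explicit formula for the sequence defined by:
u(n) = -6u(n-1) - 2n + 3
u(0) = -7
First-order linear with linear forcing.
Homogeneous solution: u_h(n) = A·(-6)^n.
Try particular u_p(n) = pn + q. Substituting:
  pn + q = -6(p(n-1) + q) - 2n + 3.
Matching the n-coefficient: p = -6p - 2 ⇒ p = - \frac{2}{7}.
Matching constants: q = 6p - 6q + 3 ⇒ q = \frac{9}{49}.
General: u(n) = A·(-6)^n - \frac{2 n}{7} + \frac{9}{49}.
Apply u(0) = -7: A + \frac{9}{49} = -7 ⇒ A = - \frac{352}{49}.
So u(n) = - \frac{352 \left(-6\right)^{n}}{49} - \frac{2 n}{7} + \frac{9}{49}.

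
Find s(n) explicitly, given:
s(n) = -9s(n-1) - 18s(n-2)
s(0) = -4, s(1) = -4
Characteristic equation: x² + 9x + 18 = 0, which factors as (x - (-6))(x - (-3)) = 0.
Roots r₁ = -6, r₂ = -3 (distinct).
General solution: s(n) = A·(-6)^n + B·(-3)^n.
From s(0) = -4: A + B = -4.
From s(1) = -4: -6A - 3B = -4.
Solving: A = \frac{16}{3}, B = - \frac{28}{3}.
So s(n) = - \frac{28 \left(-3\right)^{n}}{3} + \frac{16 \left(-6\right)^{n}}{3}.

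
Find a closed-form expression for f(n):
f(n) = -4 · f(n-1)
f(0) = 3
Pure geometric recurrence with ratio -4.
By induction f(n) = f(0) · (-4)^n = 3 \left(-4\right)^{n}.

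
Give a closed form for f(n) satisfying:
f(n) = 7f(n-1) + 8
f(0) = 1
First-order linear non-homogeneous.
Homogeneous solution: f_h(n) = A·(7)^n.
Try constant particular solution f_p = K: K = 7K + 8 ⇒ K = - \frac{4}{3}.
General: f(n) = A·(7)^n - \frac{4}{3}.
Apply f(0) = 1: A - \frac{4}{3} = 1 ⇒ A = \frac{7}{3}.
So f(n) = \frac{7 \cdot 7^{n}}{3} - \frac{4}{3}.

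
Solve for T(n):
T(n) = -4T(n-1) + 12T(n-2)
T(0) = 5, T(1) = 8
Characteristic equation: x² + 4x - 12 = 0, which factors as (x - (2))(x - (-6)) = 0.
Roots r₁ = 2, r₂ = -6 (distinct).
General solution: T(n) = A·(2)^n + B·(-6)^n.
From T(0) = 5: A + B = 5.
From T(1) = 8: 2A - 6B = 8.
Solving: A = \frac{19}{4}, B = \frac{1}{4}.
So T(n) = \frac{\left(-6\right)^{n}}{4} + \frac{19 \cdot 2^{n}}{4}.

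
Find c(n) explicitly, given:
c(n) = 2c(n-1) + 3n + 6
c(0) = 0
First-order linear with linear forcing.
Homogeneous solution: c_h(n) = A·(2)^n.
Try particular c_p(n) = pn + q. Substituting:
  pn + q = 2(p(n-1) + q) + 3n + 6.
Matching the n-coefficient: p = 2p + 3 ⇒ p = -3.
Matching constants: q = -2p + 2q + 6 ⇒ q = -12.
General: c(n) = A·(2)^n - 3 n - 12.
Apply c(0) = 0: A - 12 = 0 ⇒ A = 12.
So c(n) = 12 \cdot 2^{n} - 3 n - 12.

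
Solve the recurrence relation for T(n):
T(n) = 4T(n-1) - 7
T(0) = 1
First-order linear non-homogeneous.
Homogeneous solution: T_h(n) = A·(4)^n.
Try constant particular solution T_p = K: K = 4K - 7 ⇒ K = \frac{7}{3}.
General: T(n) = A·(4)^n + \frac{7}{3}.
Apply T(0) = 1: A + \frac{7}{3} = 1 ⇒ A = - \frac{4}{3}.
So T(n) = \frac{7}{3} - \frac{4 \cdot 4^{n}}{3}.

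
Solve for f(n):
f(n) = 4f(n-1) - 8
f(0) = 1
First-order linear non-homogeneous.
Homogeneous solution: f_h(n) = A·(4)^n.
Try constant particular solution f_p = K: K = 4K - 8 ⇒ K = \frac{8}{3}.
General: f(n) = A·(4)^n + \frac{8}{3}.
Apply f(0) = 1: A + \frac{8}{3} = 1 ⇒ A = - \frac{5}{3}.
So f(n) = \frac{8}{3} - \frac{5 \cdot 4^{n}}{3}.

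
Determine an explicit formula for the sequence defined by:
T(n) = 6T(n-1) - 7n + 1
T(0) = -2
First-order linear with linear forcing.
Homogeneous solution: T_h(n) = A·(6)^n.
Try particular T_p(n) = pn + q. Substituting:
  pn + q = 6(p(n-1) + q) - 7n + 1.
Matching the n-coefficient: p = 6p - 7 ⇒ p = \frac{7}{5}.
Matching constants: q = -6p + 6q + 1 ⇒ q = \frac{37}{25}.
General: T(n) = A·(6)^n + \frac{7 n}{5} + \frac{37}{25}.
Apply T(0) = -2: A + \frac{37}{25} = -2 ⇒ A = - \frac{87}{25}.
So T(n) = - \frac{87 \cdot 6^{n}}{25} + \frac{7 n}{5} + \frac{37}{25}.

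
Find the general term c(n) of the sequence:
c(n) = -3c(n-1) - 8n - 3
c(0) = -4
First-order linear with linear forcing.
Homogeneous solution: c_h(n) = A·(-3)^n.
Try particular c_p(n) = pn + q. Substituting:
  pn + q = -3(p(n-1) + q) - 8n - 3.
Matching the n-coefficient: p = -3p - 8 ⇒ p = -2.
Matching constants: q = 3p - 3q - 3 ⇒ q = - \frac{9}{4}.
General: c(n) = A·(-3)^n - 2 n - \frac{9}{4}.
Apply c(0) = -4: A - \frac{9}{4} = -4 ⇒ A = - \frac{7}{4}.
So c(n) = - \frac{7 \left(-3\right)^{n}}{4} - 2 n - \frac{9}{4}.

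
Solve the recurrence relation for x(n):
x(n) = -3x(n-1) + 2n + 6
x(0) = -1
First-order linear with linear forcing.
Homogeneous solution: x_h(n) = A·(-3)^n.
Try particular x_p(n) = pn + q. Substituting:
  pn + q = -3(p(n-1) + q) + 2n + 6.
Matching the n-coefficient: p = -3p + 2 ⇒ p = \frac{1}{2}.
Matching constants: q = 3p - 3q + 6 ⇒ q = \frac{15}{8}.
General: x(n) = A·(-3)^n + \frac{n}{2} + \frac{15}{8}.
Apply x(0) = -1: A + \frac{15}{8} = -1 ⇒ A = - \frac{23}{8}.
So x(n) = - \frac{23 \left(-3\right)^{n}}{8} + \frac{n}{2} + \frac{15}{8}.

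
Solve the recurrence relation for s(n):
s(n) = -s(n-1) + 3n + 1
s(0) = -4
First-order linear with linear forcing.
Homogeneous solution: s_h(n) = A·(-1)^n.
Try particular s_p(n) = pn + q. Substituting:
  pn + q = -(p(n-1) + q) + 3n + 1.
Matching the n-coefficient: p = -p + 3 ⇒ p = \frac{3}{2}.
Matching constants: q = p - q + 1 ⇒ q = \frac{5}{4}.
General: s(n) = A·(-1)^n + \frac{3 n}{2} + \frac{5}{4}.
Apply s(0) = -4: A + \frac{5}{4} = -4 ⇒ A = - \frac{21}{4}.
So s(n) = - \frac{21 \left(-1\right)^{n}}{4} + \frac{3 n}{2} + \frac{5}{4}.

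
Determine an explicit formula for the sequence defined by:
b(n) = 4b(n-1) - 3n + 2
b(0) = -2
First-order linear with linear forcing.
Homogeneous solution: b_h(n) = A·(4)^n.
Try particular b_p(n) = pn + q. Substituting:
  pn + q = 4(p(n-1) + q) - 3n + 2.
Matching the n-coefficient: p = 4p - 3 ⇒ p = 1.
Matching constants: q = -4p + 4q + 2 ⇒ q = \frac{2}{3}.
General: b(n) = A·(4)^n + n + \frac{2}{3}.
Apply b(0) = -2: A + \frac{2}{3} = -2 ⇒ A = - \frac{8}{3}.
So b(n) = - \frac{8 \cdot 4^{n}}{3} + n + \frac{2}{3}.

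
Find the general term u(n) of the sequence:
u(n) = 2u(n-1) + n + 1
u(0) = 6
First-order linear with linear forcing.
Homogeneous solution: u_h(n) = A·(2)^n.
Try particular u_p(n) = pn + q. Substituting:
  pn + q = 2(p(n-1) + q) + n + 1.
Matching the n-coefficient: p = 2p + 1 ⇒ p = -1.
Matching constants: q = -2p + 2q + 1 ⇒ q = -3.
General: u(n) = A·(2)^n - n - 3.
Apply u(0) = 6: A - 3 = 6 ⇒ A = 9.
So u(n) = 9 \cdot 2^{n} - n - 3.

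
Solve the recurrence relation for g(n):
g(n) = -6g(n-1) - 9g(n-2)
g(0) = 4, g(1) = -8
Characteristic equation: x² + 6x + 9 = 0, which is (x - (-3))².
Repeated root r = -3.
General solution: g(n) = (A + Bn)·(-3)^n.
From g(0) = 4: A = 4.
From g(1) = -8: (A + B)·(-3) = -8 ⇒ B = - \frac{4}{3}.
So g(n) = \left(4 - \frac{4 n}{3}\right) \cdot (-3)^n.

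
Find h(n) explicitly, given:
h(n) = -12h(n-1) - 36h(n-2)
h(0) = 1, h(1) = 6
Characteristic equation: x² + 12x + 36 = 0, which is (x - (-6))².
Repeated root r = -6.
General solution: h(n) = (A + Bn)·(-6)^n.
From h(0) = 1: A = 1.
From h(1) = 6: (A + B)·(-6) = 6 ⇒ B = -2.
So h(n) = \left(1 - 2 n\right) \cdot (-6)^n.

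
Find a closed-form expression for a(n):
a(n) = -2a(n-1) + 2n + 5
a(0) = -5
First-order linear with linear forcing.
Homogeneous solution: a_h(n) = A·(-2)^n.
Try particular a_p(n) = pn + q. Substituting:
  pn + q = -2(p(n-1) + q) + 2n + 5.
Matching the n-coefficient: p = -2p + 2 ⇒ p = \frac{2}{3}.
Matching constants: q = 2p - 2q + 5 ⇒ q = \frac{19}{9}.
General: a(n) = A·(-2)^n + \frac{2 n}{3} + \frac{19}{9}.
Apply a(0) = -5: A + \frac{19}{9} = -5 ⇒ A = - \frac{64}{9}.
So a(n) = - \frac{64 \left(-2\right)^{n}}{9} + \frac{2 n}{3} + \frac{19}{9}.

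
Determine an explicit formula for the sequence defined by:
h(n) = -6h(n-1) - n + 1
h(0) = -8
First-order linear with linear forcing.
Homogeneous solution: h_h(n) = A·(-6)^n.
Try particular h_p(n) = pn + q. Substituting:
  pn + q = -6(p(n-1) + q) - n + 1.
Matching the n-coefficient: p = -6p - 1 ⇒ p = - \frac{1}{7}.
Matching constants: q = 6p - 6q + 1 ⇒ q = \frac{1}{49}.
General: h(n) = A·(-6)^n - \frac{n}{7} + \frac{1}{49}.
Apply h(0) = -8: A + \frac{1}{49} = -8 ⇒ A = - \frac{393}{49}.
So h(n) = - \frac{393 \left(-6\right)^{n}}{49} - \frac{n}{7} + \frac{1}{49}.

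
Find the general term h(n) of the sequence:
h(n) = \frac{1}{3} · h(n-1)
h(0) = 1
Pure geometric recurrence with ratio \frac{1}{3}.
By induction h(n) = h(0) · (\frac{1}{3})^n = \left(\frac{1}{3}\right)^{n}.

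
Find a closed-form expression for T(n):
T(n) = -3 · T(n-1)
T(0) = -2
Pure geometric recurrence with ratio -3.
By induction T(n) = T(0) · (-3)^n = - 2 \left(-3\right)^{n}.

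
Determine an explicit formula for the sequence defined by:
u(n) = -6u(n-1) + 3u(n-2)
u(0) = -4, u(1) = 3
Characteristic equation: x² + 6x - 3 = 0.
Discriminant Δ = (-6)² + 4·(3) = 48.
Roots r₁,₂ = (-6 ± √48)/2, so r₁ = -3 + 2 \sqrt{3}, r₂ = - 2 \sqrt{3} - 3.
General solution: u(n) = A·r₁^n + B·r₂^n.
From the initial conditions, A + B = -4 and r₁A + r₂B = 3.
Since r₁ - r₂ = √48: A = (3 - (-4)r₂)/√48 = -2 - \frac{3 \sqrt{3}}{4}, and B = -4 - A = -2 + \frac{3 \sqrt{3}}{4}.
So u(n) = \left(-2 - \frac{3 \sqrt{3}}{4}\right)\left(-3 + 2 \sqrt{3}\right)^n + \left(-2 + \frac{3 \sqrt{3}}{4}\right)\left(- 2 \sqrt{3} - 3\right)^n.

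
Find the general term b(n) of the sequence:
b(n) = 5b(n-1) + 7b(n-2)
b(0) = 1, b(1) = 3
Characteristic equation: x² - 5x - 7 = 0.
Discriminant Δ = (5)² + 4·(7) = 53.
Roots r₁,₂ = (5 ± √53)/2, so r₁ = \frac{5}{2} + \frac{\sqrt{53}}{2}, r₂ = \frac{5}{2} - \frac{\sqrt{53}}{2}.
General solution: b(n) = A·r₁^n + B·r₂^n.
From the initial conditions, A + B = 1 and r₁A + r₂B = 3.
Since r₁ - r₂ = √53: A = (3 - (1)r₂)/√53 = \frac{\sqrt{53}}{106} + \frac{1}{2}, and B = 1 - A = \frac{1}{2} - \frac{\sqrt{53}}{106}.
So b(n) = \left(\frac{\sqrt{53}}{106} + \frac{1}{2}\right)\left(\frac{5}{2} + \frac{\sqrt{53}}{2}\right)^n + \left(\frac{1}{2} - \frac{\sqrt{53}}{106}\right)\left(\frac{5}{2} - \frac{\sqrt{53}}{2}\right)^n.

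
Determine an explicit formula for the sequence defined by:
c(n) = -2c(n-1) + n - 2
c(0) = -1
First-order linear with linear forcing.
Homogeneous solution: c_h(n) = A·(-2)^n.
Try particular c_p(n) = pn + q. Substituting:
  pn + q = -2(p(n-1) + q) + n - 2.
Matching the n-coefficient: p = -2p + 1 ⇒ p = \frac{1}{3}.
Matching constants: q = 2p - 2q - 2 ⇒ q = - \frac{4}{9}.
General: c(n) = A·(-2)^n + \frac{n}{3} - \frac{4}{9}.
Apply c(0) = -1: A - \frac{4}{9} = -1 ⇒ A = - \frac{5}{9}.
So c(n) = - \frac{5 \left(-2\right)^{n}}{9} + \frac{n}{3} - \frac{4}{9}.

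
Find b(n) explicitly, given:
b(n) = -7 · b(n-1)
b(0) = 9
Pure geometric recurrence with ratio -7.
By induction b(n) = b(0) · (-7)^n = 9 \left(-7\right)^{n}.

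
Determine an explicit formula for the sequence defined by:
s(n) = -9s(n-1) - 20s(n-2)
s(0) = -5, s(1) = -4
Characteristic equation: x² + 9x + 20 = 0, which factors as (x - (-5))(x - (-4)) = 0.
Roots r₁ = -5, r₂ = -4 (distinct).
General solution: s(n) = A·(-5)^n + B·(-4)^n.
From s(0) = -5: A + B = -5.
From s(1) = -4: -5A - 4B = -4.
Solving: A = 24, B = -29.
So s(n) = - 29 \left(-4\right)^{n} + 24 \left(-5\right)^{n}.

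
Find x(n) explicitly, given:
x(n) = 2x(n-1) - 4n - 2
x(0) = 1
First-order linear with linear forcing.
Homogeneous solution: x_h(n) = A·(2)^n.
Try particular x_p(n) = pn + q. Substituting:
  pn + q = 2(p(n-1) + q) - 4n - 2.
Matching the n-coefficient: p = 2p - 4 ⇒ p = 4.
Matching constants: q = -2p + 2q - 2 ⇒ q = 10.
General: x(n) = A·(2)^n + 4 n + 10.
Apply x(0) = 1: A + 10 = 1 ⇒ A = -9.
So x(n) = - 9 \cdot 2^{n} + 4 n + 10.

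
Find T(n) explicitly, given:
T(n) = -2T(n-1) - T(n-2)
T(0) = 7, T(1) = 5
Characteristic equation: x² + 2x + 1 = 0, which is (x - (-1))².
Repeated root r = -1.
General solution: T(n) = (A + Bn)·(-1)^n.
From T(0) = 7: A = 7.
From T(1) = 5: (A + B)·(-1) = 5 ⇒ B = -12.
So T(n) = \left(7 - 12 n\right) \cdot (-1)^n.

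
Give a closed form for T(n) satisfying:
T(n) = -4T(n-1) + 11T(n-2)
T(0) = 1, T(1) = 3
Characteristic equation: x² + 4x - 11 = 0.
Discriminant Δ = (-4)² + 4·(11) = 60.
Roots r₁,₂ = (-4 ± √60)/2, so r₁ = -2 + \sqrt{15}, r₂ = - \sqrt{15} - 2.
General solution: T(n) = A·r₁^n + B·r₂^n.
From the initial conditions, A + B = 1 and r₁A + r₂B = 3.
Since r₁ - r₂ = √60: A = (3 - (1)r₂)/√60 = \frac{1}{2} + \frac{\sqrt{15}}{6}, and B = 1 - A = \frac{1}{2} - \frac{\sqrt{15}}{6}.
So T(n) = \left(\frac{1}{2} + \frac{\sqrt{15}}{6}\right)\left(-2 + \sqrt{15}\right)^n + \left(\frac{1}{2} - \frac{\sqrt{15}}{6}\right)\left(- \sqrt{15} - 2\right)^n.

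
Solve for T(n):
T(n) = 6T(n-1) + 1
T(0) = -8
First-order linear non-homogeneous.
Homogeneous solution: T_h(n) = A·(6)^n.
Try constant particular solution T_p = K: K = 6K + 1 ⇒ K = - \frac{1}{5}.
General: T(n) = A·(6)^n - \frac{1}{5}.
Apply T(0) = -8: A - \frac{1}{5} = -8 ⇒ A = - \frac{39}{5}.
So T(n) = - \frac{39 \cdot 6^{n}}{5} - \frac{1}{5}.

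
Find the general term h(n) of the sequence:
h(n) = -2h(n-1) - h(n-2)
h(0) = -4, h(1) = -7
Characteristic equation: x² + 2x + 1 = 0, which is (x - (-1))².
Repeated root r = -1.
General solution: h(n) = (A + Bn)·(-1)^n.
From h(0) = -4: A = -4.
From h(1) = -7: (A + B)·(-1) = -7 ⇒ B = 11.
So h(n) = \left(11 n - 4\right) \cdot (-1)^n.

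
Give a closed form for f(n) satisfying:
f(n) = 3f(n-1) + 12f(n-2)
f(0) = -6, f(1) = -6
Characteristic equation: x² - 3x - 12 = 0.
Discriminant Δ = (3)² + 4·(12) = 57.
Roots r₁,₂ = (3 ± √57)/2, so r₁ = \frac{3}{2} + \frac{\sqrt{57}}{2}, r₂ = \frac{3}{2} - \frac{\sqrt{57}}{2}.
General solution: f(n) = A·r₁^n + B·r₂^n.
From the initial conditions, A + B = -6 and r₁A + r₂B = -6.
Since r₁ - r₂ = √57: A = (-6 - (-6)r₂)/√57 = -3 + \frac{\sqrt{57}}{19}, and B = -6 - A = -3 - \frac{\sqrt{57}}{19}.
So f(n) = \left(-3 + \frac{\sqrt{57}}{19}\right)\left(\frac{3}{2} + \frac{\sqrt{57}}{2}\right)^n + \left(-3 - \frac{\sqrt{57}}{19}\right)\left(\frac{3}{2} - \frac{\sqrt{57}}{2}\right)^n.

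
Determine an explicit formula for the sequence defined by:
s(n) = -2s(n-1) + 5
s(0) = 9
First-order linear non-homogeneous.
Homogeneous solution: s_h(n) = A·(-2)^n.
Try constant particular solution s_p = K: K = -2K + 5 ⇒ K = \frac{5}{3}.
General: s(n) = A·(-2)^n + \frac{5}{3}.
Apply s(0) = 9: A + \frac{5}{3} = 9 ⇒ A = \frac{22}{3}.
So s(n) = \frac{22 \left(-2\right)^{n}}{3} + \frac{5}{3}.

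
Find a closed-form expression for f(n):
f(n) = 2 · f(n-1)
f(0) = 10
Pure geometric recurrence with ratio 2.
By induction f(n) = f(0) · (2)^n = 10 \cdot 2^{n}.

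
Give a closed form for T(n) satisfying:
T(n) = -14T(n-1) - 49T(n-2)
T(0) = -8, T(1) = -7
Characteristic equation: x² + 14x + 49 = 0, which is (x - (-7))².
Repeated root r = -7.
General solution: T(n) = (A + Bn)·(-7)^n.
From T(0) = -8: A = -8.
From T(1) = -7: (A + B)·(-7) = -7 ⇒ B = 9.
So T(n) = \left(9 n - 8\right) \cdot (-7)^n.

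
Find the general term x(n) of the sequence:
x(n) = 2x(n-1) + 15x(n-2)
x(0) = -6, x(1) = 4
Characteristic equation: x² - 2x - 15 = 0, which factors as (x - (5))(x - (-3)) = 0.
Roots r₁ = 5, r₂ = -3 (distinct).
General solution: x(n) = A·(5)^n + B·(-3)^n.
From x(0) = -6: A + B = -6.
From x(1) = 4: 5A - 3B = 4.
Solving: A = - \frac{7}{4}, B = - \frac{17}{4}.
So x(n) = - \frac{17 \left(-3\right)^{n}}{4} - \frac{7 \cdot 5^{n}}{4}.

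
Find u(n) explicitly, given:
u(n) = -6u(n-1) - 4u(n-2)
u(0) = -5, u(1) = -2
Characteristic equation: x² + 6x + 4 = 0.
Discriminant Δ = (-6)² + 4·(-4) = 20.
Roots r₁,₂ = (-6 ± √20)/2, so r₁ = -3 + \sqrt{5}, r₂ = -3 - \sqrt{5}.
General solution: u(n) = A·r₁^n + B·r₂^n.
From the initial conditions, A + B = -5 and r₁A + r₂B = -2.
Since r₁ - r₂ = √20: A = (-2 - (-5)r₂)/√20 = - \frac{17 \sqrt{5}}{10} - \frac{5}{2}, and B = -5 - A = - \frac{5}{2} + \frac{17 \sqrt{5}}{10}.
So u(n) = \left(- \frac{17 \sqrt{5}}{10} - \frac{5}{2}\right)\left(-3 + \sqrt{5}\right)^n + \left(- \frac{5}{2} + \frac{17 \sqrt{5}}{10}\right)\left(-3 - \sqrt{5}\right)^n.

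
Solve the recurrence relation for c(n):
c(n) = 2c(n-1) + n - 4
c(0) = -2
First-order linear with linear forcing.
Homogeneous solution: c_h(n) = A·(2)^n.
Try particular c_p(n) = pn + q. Substituting:
  pn + q = 2(p(n-1) + q) + n - 4.
Matching the n-coefficient: p = 2p + 1 ⇒ p = -1.
Matching constants: q = -2p + 2q - 4 ⇒ q = 2.
General: c(n) = A·(2)^n - n + 2.
Apply c(0) = -2: A + 2 = -2 ⇒ A = -4.
So c(n) = - 4 \cdot 2^{n} - n + 2.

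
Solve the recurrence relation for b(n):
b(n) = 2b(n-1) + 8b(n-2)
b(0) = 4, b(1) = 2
Characteristic equation: x² - 2x - 8 = 0, which factors as (x - (-2))(x - (4)) = 0.
Roots r₁ = -2, r₂ = 4 (distinct).
General solution: b(n) = A·(-2)^n + B·(4)^n.
From b(0) = 4: A + B = 4.
From b(1) = 2: -2A + 4B = 2.
Solving: A = \frac{7}{3}, B = \frac{5}{3}.
So b(n) = \frac{7 \left(-2\right)^{n}}{3} + \frac{5 \cdot 4^{n}}{3}.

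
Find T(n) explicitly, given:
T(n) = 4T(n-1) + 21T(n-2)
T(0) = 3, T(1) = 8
Characteristic equation: x² - 4x - 21 = 0, which factors as (x - (-3))(x - (7)) = 0.
Roots r₁ = -3, r₂ = 7 (distinct).
General solution: T(n) = A·(-3)^n + B·(7)^n.
From T(0) = 3: A + B = 3.
From T(1) = 8: -3A + 7B = 8.
Solving: A = \frac{13}{10}, B = \frac{17}{10}.
So T(n) = \frac{13 \left(-3\right)^{n}}{10} + \frac{17 \cdot 7^{n}}{10}.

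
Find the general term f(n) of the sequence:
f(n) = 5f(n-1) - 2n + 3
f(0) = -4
First-order linear with linear forcing.
Homogeneous solution: f_h(n) = A·(5)^n.
Try particular f_p(n) = pn + q. Substituting:
  pn + q = 5(p(n-1) + q) - 2n + 3.
Matching the n-coefficient: p = 5p - 2 ⇒ p = \frac{1}{2}.
Matching constants: q = -5p + 5q + 3 ⇒ q = - \frac{1}{8}.
General: f(n) = A·(5)^n + \frac{n}{2} - \frac{1}{8}.
Apply f(0) = -4: A - \frac{1}{8} = -4 ⇒ A = - \frac{31}{8}.
So f(n) = - \frac{31 \cdot 5^{n}}{8} + \frac{n}{2} - \frac{1}{8}.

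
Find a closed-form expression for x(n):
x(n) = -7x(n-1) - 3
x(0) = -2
First-order linear non-homogeneous.
Homogeneous solution: x_h(n) = A·(-7)^n.
Try constant particular solution x_p = K: K = -7K - 3 ⇒ K = - \frac{3}{8}.
General: x(n) = A·(-7)^n - \frac{3}{8}.
Apply x(0) = -2: A - \frac{3}{8} = -2 ⇒ A = - \frac{13}{8}.
So x(n) = - \frac{13 \left(-7\right)^{n}}{8} - \frac{3}{8}.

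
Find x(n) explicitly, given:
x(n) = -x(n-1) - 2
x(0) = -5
First-order linear non-homogeneous.
Homogeneous solution: x_h(n) = A·(-1)^n.
Try constant particular solution x_p = K: K = -K - 2 ⇒ K = -1.
General: x(n) = A·(-1)^n - 1.
Apply x(0) = -5: A - 1 = -5 ⇒ A = -4.
So x(n) = - 4 \left(-1\right)^{n} - 1.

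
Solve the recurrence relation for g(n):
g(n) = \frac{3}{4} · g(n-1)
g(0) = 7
Pure geometric recurrence with ratio \frac{3}{4}.
By induction g(n) = g(0) · (\frac{3}{4})^n = 7 \left(\frac{3}{4}\right)^{n}.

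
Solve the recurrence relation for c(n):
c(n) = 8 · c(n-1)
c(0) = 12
Pure geometric recurrence with ratio 8.
By induction c(n) = c(0) · (8)^n = 12 \cdot 8^{n}.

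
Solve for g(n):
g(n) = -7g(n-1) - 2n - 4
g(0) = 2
First-order linear with linear forcing.
Homogeneous solution: g_h(n) = A·(-7)^n.
Try particular g_p(n) = pn + q. Substituting:
  pn + q = -7(p(n-1) + q) - 2n - 4.
Matching the n-coefficient: p = -7p - 2 ⇒ p = - \frac{1}{4}.
Matching constants: q = 7p - 7q - 4 ⇒ q = - \frac{23}{32}.
General: g(n) = A·(-7)^n - \frac{n}{4} - \frac{23}{32}.
Apply g(0) = 2: A - \frac{23}{32} = 2 ⇒ A = \frac{87}{32}.
So g(n) = \frac{87 \left(-7\right)^{n}}{32} - \frac{n}{4} - \frac{23}{32}.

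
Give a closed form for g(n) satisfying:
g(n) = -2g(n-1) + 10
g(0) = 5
First-order linear non-homogeneous.
Homogeneous solution: g_h(n) = A·(-2)^n.
Try constant particular solution g_p = K: K = -2K + 10 ⇒ K = \frac{10}{3}.
General: g(n) = A·(-2)^n + \frac{10}{3}.
Apply g(0) = 5: A + \frac{10}{3} = 5 ⇒ A = \frac{5}{3}.
So g(n) = \frac{5 \left(-2\right)^{n}}{3} + \frac{10}{3}.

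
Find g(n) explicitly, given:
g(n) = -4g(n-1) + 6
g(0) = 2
First-order linear non-homogeneous.
Homogeneous solution: g_h(n) = A·(-4)^n.
Try constant particular solution g_p = K: K = -4K + 6 ⇒ K = \frac{6}{5}.
General: g(n) = A·(-4)^n + \frac{6}{5}.
Apply g(0) = 2: A + \frac{6}{5} = 2 ⇒ A = \frac{4}{5}.
So g(n) = \frac{4 \left(-4\right)^{n}}{5} + \frac{6}{5}.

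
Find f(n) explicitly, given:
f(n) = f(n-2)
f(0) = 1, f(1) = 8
Characteristic equation: x² - 1 = 0, which factors as (x - (-1))(x - (1)) = 0.
Roots r₁ = -1, r₂ = 1 (distinct).
General solution: f(n) = A·(-1)^n + B·(1)^n.
From f(0) = 1: A + B = 1.
From f(1) = 8: -A + B = 8.
Solving: A = - \frac{7}{2}, B = \frac{9}{2}.
So f(n) = \frac{9}{2} - \frac{7 \left(-1\right)^{n}}{2}.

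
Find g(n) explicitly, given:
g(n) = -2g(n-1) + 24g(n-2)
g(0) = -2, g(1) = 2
Characteristic equation: x² + 2x - 24 = 0, which factors as (x - (4))(x - (-6)) = 0.
Roots r₁ = 4, r₂ = -6 (distinct).
General solution: g(n) = A·(4)^n + B·(-6)^n.
From g(0) = -2: A + B = -2.
From g(1) = 2: 4A - 6B = 2.
Solving: A = -1, B = -1.
So g(n) = - \left(-6\right)^{n} - 4^{n}.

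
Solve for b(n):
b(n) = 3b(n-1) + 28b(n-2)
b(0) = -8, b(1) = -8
Characteristic equation: x² - 3x - 28 = 0, which factors as (x - (-4))(x - (7)) = 0.
Roots r₁ = -4, r₂ = 7 (distinct).
General solution: b(n) = A·(-4)^n + B·(7)^n.
From b(0) = -8: A + B = -8.
From b(1) = -8: -4A + 7B = -8.
Solving: A = - \frac{48}{11}, B = - \frac{40}{11}.
So b(n) = - \frac{48 \left(-4\right)^{n}}{11} - \frac{40 \cdot 7^{n}}{11}.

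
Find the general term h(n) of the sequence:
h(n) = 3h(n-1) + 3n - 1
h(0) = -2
First-order linear with linear forcing.
Homogeneous solution: h_h(n) = A·(3)^n.
Try particular h_p(n) = pn + q. Substituting:
  pn + q = 3(p(n-1) + q) + 3n - 1.
Matching the n-coefficient: p = 3p + 3 ⇒ p = - \frac{3}{2}.
Matching constants: q = -3p + 3q - 1 ⇒ q = - \frac{7}{4}.
General: h(n) = A·(3)^n - \frac{3 n}{2} - \frac{7}{4}.
Apply h(0) = -2: A - \frac{7}{4} = -2 ⇒ A = - \frac{1}{4}.
So h(n) = - \frac{3^{n}}{4} - \frac{3 n}{2} - \frac{7}{4}.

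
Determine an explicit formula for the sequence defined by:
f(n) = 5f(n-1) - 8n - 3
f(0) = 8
First-order linear with linear forcing.
Homogeneous solution: f_h(n) = A·(5)^n.
Try particular f_p(n) = pn + q. Substituting:
  pn + q = 5(p(n-1) + q) - 8n - 3.
Matching the n-coefficient: p = 5p - 8 ⇒ p = 2.
Matching constants: q = -5p + 5q - 3 ⇒ q = \frac{13}{4}.
General: f(n) = A·(5)^n + 2 n + \frac{13}{4}.
Apply f(0) = 8: A + \frac{13}{4} = 8 ⇒ A = \frac{19}{4}.
So f(n) = \frac{19 \cdot 5^{n}}{4} + 2 n + \frac{13}{4}.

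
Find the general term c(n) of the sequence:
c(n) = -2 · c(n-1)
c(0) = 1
Pure geometric recurrence with ratio -2.
By induction c(n) = c(0) · (-2)^n = \left(-2\right)^{n}.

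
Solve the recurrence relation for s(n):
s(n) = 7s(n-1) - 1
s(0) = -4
First-order linear non-homogeneous.
Homogeneous solution: s_h(n) = A·(7)^n.
Try constant particular solution s_p = K: K = 7K - 1 ⇒ K = \frac{1}{6}.
General: s(n) = A·(7)^n + \frac{1}{6}.
Apply s(0) = -4: A + \frac{1}{6} = -4 ⇒ A = - \frac{25}{6}.
So s(n) = \frac{1}{6} - \frac{25 \cdot 7^{n}}{6}.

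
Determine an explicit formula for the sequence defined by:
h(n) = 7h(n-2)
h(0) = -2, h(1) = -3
Characteristic equation: x² - 7 = 0.
Discriminant Δ = (0)² + 4·(7) = 28.
Roots r₁,₂ = (0 ± √28)/2, so r₁ = \sqrt{7}, r₂ = - \sqrt{7}.
General solution: h(n) = A·r₁^n + B·r₂^n.
From the initial conditions, A + B = -2 and r₁A + r₂B = -3.
Since r₁ - r₂ = √28: A = (-3 - (-2)r₂)/√28 = -1 - \frac{3 \sqrt{7}}{14}, and B = -2 - A = -1 + \frac{3 \sqrt{7}}{14}.
So h(n) = \left(-1 - \frac{3 \sqrt{7}}{14}\right)\left(\sqrt{7}\right)^n + \left(-1 + \frac{3 \sqrt{7}}{14}\right)\left(- \sqrt{7}\right)^n.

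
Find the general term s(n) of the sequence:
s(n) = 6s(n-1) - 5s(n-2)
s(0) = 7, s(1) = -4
Characteristic equation: x² - 6x + 5 = 0, which factors as (x - (5))(x - (1)) = 0.
Roots r₁ = 5, r₂ = 1 (distinct).
General solution: s(n) = A·(5)^n + B·(1)^n.
From s(0) = 7: A + B = 7.
From s(1) = -4: 5A + B = -4.
Solving: A = - \frac{11}{4}, B = \frac{39}{4}.
So s(n) = \frac{39}{4} - \frac{11 \cdot 5^{n}}{4}.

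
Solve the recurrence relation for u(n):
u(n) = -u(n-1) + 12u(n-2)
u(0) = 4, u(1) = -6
Characteristic equation: x² + x - 12 = 0, which factors as (x - (3))(x - (-4)) = 0.
Roots r₁ = 3, r₂ = -4 (distinct).
General solution: u(n) = A·(3)^n + B·(-4)^n.
From u(0) = 4: A + B = 4.
From u(1) = -6: 3A - 4B = -6.
Solving: A = \frac{10}{7}, B = \frac{18}{7}.
So u(n) = \frac{18 \left(-4\right)^{n}}{7} + \frac{10 \cdot 3^{n}}{7}.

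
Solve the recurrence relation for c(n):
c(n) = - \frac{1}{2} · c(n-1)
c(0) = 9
Pure geometric recurrence with ratio - \frac{1}{2}.
By induction c(n) = c(0) · (- \frac{1}{2})^n = 9 \left(- \frac{1}{2}\right)^{n}.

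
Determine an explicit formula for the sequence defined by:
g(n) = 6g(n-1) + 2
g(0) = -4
First-order linear non-homogeneous.
Homogeneous solution: g_h(n) = A·(6)^n.
Try constant particular solution g_p = K: K = 6K + 2 ⇒ K = - \frac{2}{5}.
General: g(n) = A·(6)^n - \frac{2}{5}.
Apply g(0) = -4: A - \frac{2}{5} = -4 ⇒ A = - \frac{18}{5}.
So g(n) = - \frac{18 \cdot 6^{n}}{5} - \frac{2}{5}.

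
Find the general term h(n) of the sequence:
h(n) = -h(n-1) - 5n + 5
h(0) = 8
First-order linear with linear forcing.
Homogeneous solution: h_h(n) = A·(-1)^n.
Try particular h_p(n) = pn + q. Substituting:
  pn + q = -(p(n-1) + q) - 5n + 5.
Matching the n-coefficient: p = -p - 5 ⇒ p = - \frac{5}{2}.
Matching constants: q = p - q + 5 ⇒ q = \frac{5}{4}.
General: h(n) = A·(-1)^n - \frac{5 n}{2} + \frac{5}{4}.
Apply h(0) = 8: A + \frac{5}{4} = 8 ⇒ A = \frac{27}{4}.
So h(n) = \frac{27 \left(-1\right)^{n}}{4} - \frac{5 n}{2} + \frac{5}{4}.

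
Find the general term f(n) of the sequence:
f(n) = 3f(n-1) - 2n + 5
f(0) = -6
First-order linear with linear forcing.
Homogeneous solution: f_h(n) = A·(3)^n.
Try particular f_p(n) = pn + q. Substituting:
  pn + q = 3(p(n-1) + q) - 2n + 5.
Matching the n-coefficient: p = 3p - 2 ⇒ p = 1.
Matching constants: q = -3p + 3q + 5 ⇒ q = -1.
General: f(n) = A·(3)^n + n - 1.
Apply f(0) = -6: A - 1 = -6 ⇒ A = -5.
So f(n) = - 5 \cdot 3^{n} + n - 1.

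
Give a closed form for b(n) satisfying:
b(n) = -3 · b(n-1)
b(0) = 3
Pure geometric recurrence with ratio -3.
By induction b(n) = b(0) · (-3)^n = 3 \left(-3\right)^{n}.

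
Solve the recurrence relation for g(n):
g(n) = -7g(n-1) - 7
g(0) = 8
First-order linear non-homogeneous.
Homogeneous solution: g_h(n) = A·(-7)^n.
Try constant particular solution g_p = K: K = -7K - 7 ⇒ K = - \frac{7}{8}.
General: g(n) = A·(-7)^n - \frac{7}{8}.
Apply g(0) = 8: A - \frac{7}{8} = 8 ⇒ A = \frac{71}{8}.
So g(n) = \frac{71 \left(-7\right)^{n}}{8} - \frac{7}{8}.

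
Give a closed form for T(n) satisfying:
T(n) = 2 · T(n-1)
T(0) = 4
Pure geometric recurrence with ratio 2.
By induction T(n) = T(0) · (2)^n = 4 \cdot 2^{n}.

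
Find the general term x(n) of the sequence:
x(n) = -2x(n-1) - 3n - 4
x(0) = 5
First-order linear with linear forcing.
Homogeneous solution: x_h(n) = A·(-2)^n.
Try particular x_p(n) = pn + q. Substituting:
  pn + q = -2(p(n-1) + q) - 3n - 4.
Matching the n-coefficient: p = -2p - 3 ⇒ p = -1.
Matching constants: q = 2p - 2q - 4 ⇒ q = -2.
General: x(n) = A·(-2)^n - n - 2.
Apply x(0) = 5: A - 2 = 5 ⇒ A = 7.
So x(n) = 7 \left(-2\right)^{n} - n - 2.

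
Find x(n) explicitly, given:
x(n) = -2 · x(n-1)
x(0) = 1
Pure geometric recurrence with ratio -2.
By induction x(n) = x(0) · (-2)^n = \left(-2\right)^{n}.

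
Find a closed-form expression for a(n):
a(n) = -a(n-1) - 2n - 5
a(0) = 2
First-order linear with linear forcing.
Homogeneous solution: a_h(n) = A·(-1)^n.
Try particular a_p(n) = pn + q. Substituting:
  pn + q = -(p(n-1) + q) - 2n - 5.
Matching the n-coefficient: p = -p - 2 ⇒ p = -1.
Matching constants: q = p - q - 5 ⇒ q = -3.
General: a(n) = A·(-1)^n - n - 3.
Apply a(0) = 2: A - 3 = 2 ⇒ A = 5.
So a(n) = 5 \left(-1\right)^{n} - n - 3.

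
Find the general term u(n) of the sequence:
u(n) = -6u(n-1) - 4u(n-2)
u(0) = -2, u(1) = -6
Characteristic equation: x² + 6x + 4 = 0.
Discriminant Δ = (-6)² + 4·(-4) = 20.
Roots r₁,₂ = (-6 ± √20)/2, so r₁ = -3 + \sqrt{5}, r₂ = -3 - \sqrt{5}.
General solution: u(n) = A·r₁^n + B·r₂^n.
From the initial conditions, A + B = -2 and r₁A + r₂B = -6.
Since r₁ - r₂ = √20: A = (-6 - (-2)r₂)/√20 = - \frac{6 \sqrt{5}}{5} - 1, and B = -2 - A = -1 + \frac{6 \sqrt{5}}{5}.
So u(n) = \left(- \frac{6 \sqrt{5}}{5} - 1\right)\left(-3 + \sqrt{5}\right)^n + \left(-1 + \frac{6 \sqrt{5}}{5}\right)\left(-3 - \sqrt{5}\right)^n.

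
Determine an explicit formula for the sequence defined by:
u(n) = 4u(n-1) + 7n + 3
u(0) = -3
First-order linear with linear forcing.
Homogeneous solution: u_h(n) = A·(4)^n.
Try particular u_p(n) = pn + q. Substituting:
  pn + q = 4(p(n-1) + q) + 7n + 3.
Matching the n-coefficient: p = 4p + 7 ⇒ p = - \frac{7}{3}.
Matching constants: q = -4p + 4q + 3 ⇒ q = - \frac{37}{9}.
General: u(n) = A·(4)^n - \frac{7 n}{3} - \frac{37}{9}.
Apply u(0) = -3: A - \frac{37}{9} = -3 ⇒ A = \frac{10}{9}.
So u(n) = \frac{10 \cdot 4^{n}}{9} - \frac{7 n}{3} - \frac{37}{9}.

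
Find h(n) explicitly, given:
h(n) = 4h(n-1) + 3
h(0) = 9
First-order linear non-homogeneous.
Homogeneous solution: h_h(n) = A·(4)^n.
Try constant particular solution h_p = K: K = 4K + 3 ⇒ K = -1.
General: h(n) = A·(4)^n - 1.
Apply h(0) = 9: A - 1 = 9 ⇒ A = 10.
So h(n) = 10 \cdot 4^{n} - 1.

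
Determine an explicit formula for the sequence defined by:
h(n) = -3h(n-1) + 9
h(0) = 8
First-order linear non-homogeneous.
Homogeneous solution: h_h(n) = A·(-3)^n.
Try constant particular solution h_p = K: K = -3K + 9 ⇒ K = \frac{9}{4}.
General: h(n) = A·(-3)^n + \frac{9}{4}.
Apply h(0) = 8: A + \frac{9}{4} = 8 ⇒ A = \frac{23}{4}.
So h(n) = \frac{23 \left(-3\right)^{n}}{4} + \frac{9}{4}.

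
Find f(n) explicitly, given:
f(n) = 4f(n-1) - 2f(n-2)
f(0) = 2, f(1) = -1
Characteristic equation: x² - 4x + 2 = 0.
Discriminant Δ = (4)² + 4·(-2) = 8.
Roots r₁,₂ = (4 ± √8)/2, so r₁ = \sqrt{2} + 2, r₂ = 2 - \sqrt{2}.
General solution: f(n) = A·r₁^n + B·r₂^n.
From the initial conditions, A + B = 2 and r₁A + r₂B = -1.
Since r₁ - r₂ = √8: A = (-1 - (2)r₂)/√8 = 1 - \frac{5 \sqrt{2}}{4}, and B = 2 - A = 1 + \frac{5 \sqrt{2}}{4}.
So f(n) = \left(1 - \frac{5 \sqrt{2}}{4}\right)\left(\sqrt{2} + 2\right)^n + \left(1 + \frac{5 \sqrt{2}}{4}\right)\left(2 - \sqrt{2}\right)^n.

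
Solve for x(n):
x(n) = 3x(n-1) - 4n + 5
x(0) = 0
First-order linear with linear forcing.
Homogeneous solution: x_h(n) = A·(3)^n.
Try particular x_p(n) = pn + q. Substituting:
  pn + q = 3(p(n-1) + q) - 4n + 5.
Matching the n-coefficient: p = 3p - 4 ⇒ p = 2.
Matching constants: q = -3p + 3q + 5 ⇒ q = \frac{1}{2}.
General: x(n) = A·(3)^n + 2 n + \frac{1}{2}.
Apply x(0) = 0: A + \frac{1}{2} = 0 ⇒ A = - \frac{1}{2}.
So x(n) = - \frac{3^{n}}{2} + 2 n + \frac{1}{2}.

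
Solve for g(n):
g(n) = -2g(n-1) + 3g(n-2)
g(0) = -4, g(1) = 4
Characteristic equation: x² + 2x - 3 = 0, which factors as (x - (1))(x - (-3)) = 0.
Roots r₁ = 1, r₂ = -3 (distinct).
General solution: g(n) = A·(1)^n + B·(-3)^n.
From g(0) = -4: A + B = -4.
From g(1) = 4: A - 3B = 4.
Solving: A = -2, B = -2.
So g(n) = - 2 \left(-3\right)^{n} - 2.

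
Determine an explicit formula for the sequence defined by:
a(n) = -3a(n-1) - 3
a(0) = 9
First-order linear non-homogeneous.
Homogeneous solution: a_h(n) = A·(-3)^n.
Try constant particular solution a_p = K: K = -3K - 3 ⇒ K = - \frac{3}{4}.
General: a(n) = A·(-3)^n - \frac{3}{4}.
Apply a(0) = 9: A - \frac{3}{4} = 9 ⇒ A = \frac{39}{4}.
So a(n) = \frac{39 \left(-3\right)^{n}}{4} - \frac{3}{4}.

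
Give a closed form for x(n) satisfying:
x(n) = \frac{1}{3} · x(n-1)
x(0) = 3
Pure geometric recurrence with ratio \frac{1}{3}.
By induction x(n) = x(0) · (\frac{1}{3})^n = 3 \cdot 3^{- n}.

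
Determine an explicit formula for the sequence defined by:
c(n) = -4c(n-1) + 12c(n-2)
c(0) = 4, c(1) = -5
Characteristic equation: x² + 4x - 12 = 0, which factors as (x - (-6))(x - (2)) = 0.
Roots r₁ = -6, r₂ = 2 (distinct).
General solution: c(n) = A·(-6)^n + B·(2)^n.
From c(0) = 4: A + B = 4.
From c(1) = -5: -6A + 2B = -5.
Solving: A = \frac{13}{8}, B = \frac{19}{8}.
So c(n) = \frac{13 \left(-6\right)^{n}}{8} + \frac{19 \cdot 2^{n}}{8}.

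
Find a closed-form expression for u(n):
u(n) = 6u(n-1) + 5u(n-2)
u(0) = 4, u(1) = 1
Characteristic equation: x² - 6x - 5 = 0.
Discriminant Δ = (6)² + 4·(5) = 56.
Roots r₁,₂ = (6 ± √56)/2, so r₁ = 3 + \sqrt{14}, r₂ = 3 - \sqrt{14}.
General solution: u(n) = A·r₁^n + B·r₂^n.
From the initial conditions, A + B = 4 and r₁A + r₂B = 1.
Since r₁ - r₂ = √56: A = (1 - (4)r₂)/√56 = 2 - \frac{11 \sqrt{14}}{28}, and B = 4 - A = \frac{11 \sqrt{14}}{28} + 2.
So u(n) = \left(2 - \frac{11 \sqrt{14}}{28}\right)\left(3 + \sqrt{14}\right)^n + \left(\frac{11 \sqrt{14}}{28} + 2\right)\left(3 - \sqrt{14}\right)^n.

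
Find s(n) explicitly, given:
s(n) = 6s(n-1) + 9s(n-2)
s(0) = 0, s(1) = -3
Characteristic equation: x² - 6x - 9 = 0.
Discriminant Δ = (6)² + 4·(9) = 72.
Roots r₁,₂ = (6 ± √72)/2, so r₁ = 3 + 3 \sqrt{2}, r₂ = 3 - 3 \sqrt{2}.
General solution: s(n) = A·r₁^n + B·r₂^n.
From the initial conditions, A + B = 0 and r₁A + r₂B = -3.
Since r₁ - r₂ = √72: A = (-3 - (0)r₂)/√72 = - \frac{\sqrt{2}}{4}, and B = 0 - A = \frac{\sqrt{2}}{4}.
So s(n) = \left(- \frac{\sqrt{2}}{4}\right)\left(3 + 3 \sqrt{2}\right)^n + \left(\frac{\sqrt{2}}{4}\right)\left(3 - 3 \sqrt{2}\right)^n.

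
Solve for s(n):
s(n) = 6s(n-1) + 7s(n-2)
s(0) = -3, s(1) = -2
Characteristic equation: x² - 6x - 7 = 0, which factors as (x - (7))(x - (-1)) = 0.
Roots r₁ = 7, r₂ = -1 (distinct).
General solution: s(n) = A·(7)^n + B·(-1)^n.
From s(0) = -3: A + B = -3.
From s(1) = -2: 7A - B = -2.
Solving: A = - \frac{5}{8}, B = - \frac{19}{8}.
So s(n) = - \frac{19 \left(-1\right)^{n}}{8} - \frac{5 \cdot 7^{n}}{8}.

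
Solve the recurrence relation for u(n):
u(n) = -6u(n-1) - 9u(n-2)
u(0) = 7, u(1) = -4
Characteristic equation: x² + 6x + 9 = 0, which is (x - (-3))².
Repeated root r = -3.
General solution: u(n) = (A + Bn)·(-3)^n.
From u(0) = 7: A = 7.
From u(1) = -4: (A + B)·(-3) = -4 ⇒ B = - \frac{17}{3}.
So u(n) = \left(7 - \frac{17 n}{3}\right) \cdot (-3)^n.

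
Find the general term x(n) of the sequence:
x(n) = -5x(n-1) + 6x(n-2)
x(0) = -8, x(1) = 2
Characteristic equation: x² + 5x - 6 = 0, which factors as (x - (-6))(x - (1)) = 0.
Roots r₁ = -6, r₂ = 1 (distinct).
General solution: x(n) = A·(-6)^n + B·(1)^n.
From x(0) = -8: A + B = -8.
From x(1) = 2: -6A + B = 2.
Solving: A = - \frac{10}{7}, B = - \frac{46}{7}.
So x(n) = - \frac{10 \left(-6\right)^{n}}{7} - \frac{46}{7}.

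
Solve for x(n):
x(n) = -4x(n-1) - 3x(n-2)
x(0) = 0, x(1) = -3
Characteristic equation: x² + 4x + 3 = 0, which factors as (x - (-3))(x - (-1)) = 0.
Roots r₁ = -3, r₂ = -1 (distinct).
General solution: x(n) = A·(-3)^n + B·(-1)^n.
From x(0) = 0: A + B = 0.
From x(1) = -3: -3A - B = -3.
Solving: A = \frac{3}{2}, B = - \frac{3}{2}.
So x(n) = - \frac{3 \left(-1\right)^{n}}{2} + \frac{3 \left(-3\right)^{n}}{2}.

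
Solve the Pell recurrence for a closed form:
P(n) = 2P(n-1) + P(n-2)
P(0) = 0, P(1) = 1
This is the Pell sequence.
Characteristic equation: x² - 2x - 1 = 0; roots r₁ = 1 + \sqrt{2}, r₂ = 1 - \sqrt{2}.
General: P(n) = A·r₁^n + B·r₂^n. Solving with P(0)=0, P(1)=1 gives A = \frac{\sqrt{2}}{4}, B = - \frac{\sqrt{2}}{4}.
So P(n) = \frac{\sqrt{2} \left(- \left(1 - \sqrt{2}\right)^{n} + \left(1 + \sqrt{2}\right)^{n}\right)}{4}.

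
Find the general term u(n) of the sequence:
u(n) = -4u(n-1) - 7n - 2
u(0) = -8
First-order linear with linear forcing.
Homogeneous solution: u_h(n) = A·(-4)^n.
Try particular u_p(n) = pn + q. Substituting:
  pn + q = -4(p(n-1) + q) - 7n - 2.
Matching the n-coefficient: p = -4p - 7 ⇒ p = - \frac{7}{5}.
Matching constants: q = 4p - 4q - 2 ⇒ q = - \frac{38}{25}.
General: u(n) = A·(-4)^n - \frac{7 n}{5} - \frac{38}{25}.
Apply u(0) = -8: A - \frac{38}{25} = -8 ⇒ A = - \frac{162}{25}.
So u(n) = - \frac{162 \left(-4\right)^{n}}{25} - \frac{7 n}{5} - \frac{38}{25}.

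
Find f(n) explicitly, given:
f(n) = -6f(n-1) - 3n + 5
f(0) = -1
First-order linear with linear forcing.
Homogeneous solution: f_h(n) = A·(-6)^n.
Try particular f_p(n) = pn + q. Substituting:
  pn + q = -6(p(n-1) + q) - 3n + 5.
Matching the n-coefficient: p = -6p - 3 ⇒ p = - \frac{3}{7}.
Matching constants: q = 6p - 6q + 5 ⇒ q = \frac{17}{49}.
General: f(n) = A·(-6)^n - \frac{3 n}{7} + \frac{17}{49}.
Apply f(0) = -1: A + \frac{17}{49} = -1 ⇒ A = - \frac{66}{49}.
So f(n) = - \frac{66 \left(-6\right)^{n}}{49} - \frac{3 n}{7} + \frac{17}{49}.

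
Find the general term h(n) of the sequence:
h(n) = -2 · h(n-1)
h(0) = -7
Pure geometric recurrence with ratio -2.
By induction h(n) = h(0) · (-2)^n = - 7 \left(-2\right)^{n}.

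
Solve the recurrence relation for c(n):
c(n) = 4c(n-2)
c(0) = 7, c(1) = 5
Characteristic equation: x² - 4 = 0, which factors as (x - (-2))(x - (2)) = 0.
Roots r₁ = -2, r₂ = 2 (distinct).
General solution: c(n) = A·(-2)^n + B·(2)^n.
From c(0) = 7: A + B = 7.
From c(1) = 5: -2A + 2B = 5.
Solving: A = \frac{9}{4}, B = \frac{19}{4}.
So c(n) = \frac{9 \left(-2\right)^{n}}{4} + \frac{19 \cdot 2^{n}}{4}.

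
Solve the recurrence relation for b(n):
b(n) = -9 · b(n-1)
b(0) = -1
Pure geometric recurrence with ratio -9.
By induction b(n) = b(0) · (-9)^n = - \left(-9\right)^{n}.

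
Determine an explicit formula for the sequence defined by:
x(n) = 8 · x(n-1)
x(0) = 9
Pure geometric recurrence with ratio 8.
By induction x(n) = x(0) · (8)^n = 9 \cdot 8^{n}.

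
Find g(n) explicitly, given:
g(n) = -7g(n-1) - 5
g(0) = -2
First-order linear non-homogeneous.
Homogeneous solution: g_h(n) = A·(-7)^n.
Try constant particular solution g_p = K: K = -7K - 5 ⇒ K = - \frac{5}{8}.
General: g(n) = A·(-7)^n - \frac{5}{8}.
Apply g(0) = -2: A - \frac{5}{8} = -2 ⇒ A = - \frac{11}{8}.
So g(n) = - \frac{11 \left(-7\right)^{n}}{8} - \frac{5}{8}.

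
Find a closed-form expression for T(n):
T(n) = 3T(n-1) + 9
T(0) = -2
First-order linear non-homogeneous.
Homogeneous solution: T_h(n) = A·(3)^n.
Try constant particular solution T_p = K: K = 3K + 9 ⇒ K = - \frac{9}{2}.
General: T(n) = A·(3)^n - \frac{9}{2}.
Apply T(0) = -2: A - \frac{9}{2} = -2 ⇒ A = \frac{5}{2}.
So T(n) = \frac{5 \cdot 3^{n}}{2} - \frac{9}{2}.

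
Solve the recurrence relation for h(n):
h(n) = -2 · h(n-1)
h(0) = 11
Pure geometric recurrence with ratio -2.
By induction h(n) = h(0) · (-2)^n = 11 \left(-2\right)^{n}.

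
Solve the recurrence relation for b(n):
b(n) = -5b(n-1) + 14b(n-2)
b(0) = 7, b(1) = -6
Characteristic equation: x² + 5x - 14 = 0, which factors as (x - (-7))(x - (2)) = 0.
Roots r₁ = -7, r₂ = 2 (distinct).
General solution: b(n) = A·(-7)^n + B·(2)^n.
From b(0) = 7: A + B = 7.
From b(1) = -6: -7A + 2B = -6.
Solving: A = \frac{20}{9}, B = \frac{43}{9}.
So b(n) = \frac{20 \left(-7\right)^{n}}{9} + \frac{43 \cdot 2^{n}}{9}.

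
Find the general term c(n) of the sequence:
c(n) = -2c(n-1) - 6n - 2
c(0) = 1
First-order linear with linear forcing.
Homogeneous solution: c_h(n) = A·(-2)^n.
Try particular c_p(n) = pn + q. Substituting:
  pn + q = -2(p(n-1) + q) - 6n - 2.
Matching the n-coefficient: p = -2p - 6 ⇒ p = -2.
Matching constants: q = 2p - 2q - 2 ⇒ q = -2.
General: c(n) = A·(-2)^n - 2 n - 2.
Apply c(0) = 1: A - 2 = 1 ⇒ A = 3.
So c(n) = 3 \left(-2\right)^{n} - 2 n - 2.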